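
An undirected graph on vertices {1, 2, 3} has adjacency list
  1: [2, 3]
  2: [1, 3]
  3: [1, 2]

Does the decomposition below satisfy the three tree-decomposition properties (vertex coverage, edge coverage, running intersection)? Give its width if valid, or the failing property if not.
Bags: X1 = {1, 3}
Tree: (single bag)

No — vertex 2 appears in no bag.

A tree decomposition must satisfy three properties: every vertex lies in some bag; for every edge, both endpoints lie together in some bag; and for every vertex, the bags containing it form a connected subtree. Here vertex 2 appears in no bag, so the decomposition is invalid.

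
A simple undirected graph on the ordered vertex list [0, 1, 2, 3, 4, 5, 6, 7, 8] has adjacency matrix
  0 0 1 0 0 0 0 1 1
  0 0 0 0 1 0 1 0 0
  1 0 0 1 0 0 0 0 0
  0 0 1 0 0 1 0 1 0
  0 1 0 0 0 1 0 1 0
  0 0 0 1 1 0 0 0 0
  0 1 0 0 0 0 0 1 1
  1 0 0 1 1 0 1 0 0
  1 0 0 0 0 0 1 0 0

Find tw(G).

3

A width-3 tree decomposition is:
Bags: B1 = {1, 4, 5, 6}  B2 = {4, 5, 6, 7}  B3 = {3, 5, 6, 7}  B4 = {3, 6, 7, 8}  B5 = {0, 3, 7, 8}  B6 = {0, 2, 3, 8}
Tree: B1–B2, B2–B3, B3–B4, B4–B5, B5–B6
The largest bag has 4 vertices, giving width 3; this decomposition certifies tw(G) ≤ 3. For the lower bound: the 4 vertex sets {1,4,5}, {6}, {7}, {0,2,3,8} are disjoint, each induces a connected subgraph, and every pair is joined by at least one edge of G. Contracting each set to a single vertex therefore yields K_{4} as a minor, and since treewidth is minor-monotone, tw(G) ≥ tw(K_{4}) = 3. The upper and lower bounds meet at 3, so that is the treewidth.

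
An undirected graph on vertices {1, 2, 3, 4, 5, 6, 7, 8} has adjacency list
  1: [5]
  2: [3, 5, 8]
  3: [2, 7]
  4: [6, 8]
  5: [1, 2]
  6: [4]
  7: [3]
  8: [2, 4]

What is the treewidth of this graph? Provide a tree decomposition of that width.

Each bag holds 2 vertices, so the decomposition has width 1, which upper-bounds the treewidth. Any graph with an edge has treewidth ≥ 1, and G has the edge 5–2. Combining the bounds, tw(G) = 1.

Treewidth 1.
One such decomposition:
Bags: B1 = {2, 5}  B2 = {2, 8}  B3 = {4, 8}  B4 = {4, 6}  B5 = {2, 3}  B6 = {3, 7}  B7 = {1, 5}
Tree: B1–B2, B2–B3, B3–B4, B2–B5, B5–B6, B1–B7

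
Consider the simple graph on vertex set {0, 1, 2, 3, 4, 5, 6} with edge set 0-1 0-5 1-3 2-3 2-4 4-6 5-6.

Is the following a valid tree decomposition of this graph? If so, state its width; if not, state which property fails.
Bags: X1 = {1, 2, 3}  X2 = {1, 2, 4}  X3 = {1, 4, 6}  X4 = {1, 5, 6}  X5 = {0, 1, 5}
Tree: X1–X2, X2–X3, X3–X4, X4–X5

Yes; width 2.

Every vertex of G appears in some bag (union = {0, 1, 2, 3, 4, 5, 6}); every edge is covered by a bag; and for each vertex v the set of bags containing v is connected in the bag tree. The decomposition is therefore valid. The largest bag has 3 vertices, so the width is 2.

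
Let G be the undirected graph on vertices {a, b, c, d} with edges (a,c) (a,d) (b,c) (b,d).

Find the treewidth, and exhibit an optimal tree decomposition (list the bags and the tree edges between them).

The largest bag has 3 vertices, giving width 2; this decomposition certifies tw(G) ≤ 2. The edges d–b–c–a–d form a cycle, so G is not a tree and its treewidth is at least 2. The upper and lower bounds meet at 2, so that is the treewidth.

Treewidth 2.
Bags: B1 = {b, c, d}  B2 = {a, c, d}
Tree: B1–B2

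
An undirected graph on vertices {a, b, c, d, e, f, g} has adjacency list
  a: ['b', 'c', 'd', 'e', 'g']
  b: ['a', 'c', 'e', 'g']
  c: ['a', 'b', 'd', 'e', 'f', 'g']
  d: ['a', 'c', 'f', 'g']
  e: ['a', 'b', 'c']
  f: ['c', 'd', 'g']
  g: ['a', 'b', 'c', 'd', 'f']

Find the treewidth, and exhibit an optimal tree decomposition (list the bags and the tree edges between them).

Every bag has size at most 4, so the width is 4 − 1 = 3 and tw(G) ≤ 3. On the other hand G contains the 4-clique {c, d, f, g}. A clique must lie in a single bag of any decomposition, so no decomposition can have width below 3. The upper and lower bounds meet at 3, so that is the treewidth.

Treewidth 3.
One such decomposition:
Bags: B1 = {a, c, d, g}  B2 = {a, b, c, g}  B3 = {c, d, f, g}  B4 = {a, b, c, e}
Tree: B1–B2, B1–B3, B2–B4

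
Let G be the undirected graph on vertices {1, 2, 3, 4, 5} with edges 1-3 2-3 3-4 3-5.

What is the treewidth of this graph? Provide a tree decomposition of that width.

Treewidth 1.
One optimal decomposition is:
Bags: B1 = {1, 3}  B2 = {3, 5}  B3 = {2, 3}  B4 = {3, 4}
Tree: B1–B2, B2–B3, B3–B4

Each bag holds 2 vertices, so the decomposition has width 1, which upper-bounds the treewidth. G has an edge, so its treewidth is at least 1. Combining the bounds, tw(G) = 1.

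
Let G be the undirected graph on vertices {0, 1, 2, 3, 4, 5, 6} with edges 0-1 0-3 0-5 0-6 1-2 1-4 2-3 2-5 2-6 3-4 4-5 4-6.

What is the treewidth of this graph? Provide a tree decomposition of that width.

Treewidth 3.
One such decomposition:
Bags: B1 = {0, 1, 2, 4}  B2 = {0, 2, 3, 4}  B3 = {0, 2, 4, 5}  B4 = {0, 2, 4, 6}
Tree: B1–B2, B2–B3, B3–B4

The largest bag has 4 vertices, giving width 3; this decomposition certifies tw(G) ≤ 3. For the lower bound: the 4 vertex sets {1,2}, {0,3}, {4}, {5} are disjoint, each induces a connected subgraph, and every pair is joined by at least one edge of G. Contracting each set to a single vertex therefore yields K_{4} as a minor, and since treewidth is minor-monotone, tw(G) ≥ tw(K_{4}) = 3. Hence tw(G) = 3 exactly.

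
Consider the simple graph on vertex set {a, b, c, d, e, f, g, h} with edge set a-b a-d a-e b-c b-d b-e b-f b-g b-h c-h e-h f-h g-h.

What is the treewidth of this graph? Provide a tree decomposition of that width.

Every bag has size at most 3, so the width is 3 − 1 = 2 and tw(G) ≤ 2. On the other hand G contains the 3-clique {a, b, d}. A clique must lie in a single bag of any decomposition, so no decomposition can have width below 2. Therefore the treewidth is 2.

Treewidth 2.
One optimal decomposition is:
Bags: B1 = {b, f, h}  B2 = {b, e, h}  B3 = {b, g, h}  B4 = {a, b, e}  B5 = {b, c, h}  B6 = {a, b, d}
Tree: B1–B2, B2–B3, B2–B4, B3–B5, B4–B6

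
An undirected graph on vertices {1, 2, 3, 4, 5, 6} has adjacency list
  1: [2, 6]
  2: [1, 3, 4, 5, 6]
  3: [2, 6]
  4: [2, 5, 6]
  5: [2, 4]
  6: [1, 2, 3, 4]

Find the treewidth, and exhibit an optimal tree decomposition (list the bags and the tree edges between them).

Each bag holds 3 vertices, so the decomposition has width 2, which upper-bounds the treewidth. Conversely, {2, 4, 5} is a clique of size 3, and the vertices of any clique must share a bag in every tree decomposition; so some bag has ≥ 3 vertices and tw(G) ≥ 2. Combining the bounds, tw(G) = 2.

Treewidth 2.
Bags: B1 = {2, 4, 6}  B2 = {1, 2, 6}  B3 = {2, 3, 6}  B4 = {2, 4, 5}
Tree: B1–B2, B1–B3, B1–B4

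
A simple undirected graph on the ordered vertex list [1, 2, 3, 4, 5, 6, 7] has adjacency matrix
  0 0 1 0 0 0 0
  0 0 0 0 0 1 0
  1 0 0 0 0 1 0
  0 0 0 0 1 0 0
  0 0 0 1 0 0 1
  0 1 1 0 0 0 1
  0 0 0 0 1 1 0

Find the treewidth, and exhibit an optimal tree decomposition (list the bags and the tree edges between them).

Each bag holds 2 vertices, so the decomposition has width 1, which upper-bounds the treewidth. Any graph with an edge has treewidth ≥ 1, and G has the edge 7–6. Hence tw(G) = 1 exactly.

Treewidth 1.
One such decomposition:
Bags: B1 = {6, 7}  B2 = {5, 7}  B3 = {2, 6}  B4 = {4, 5}  B5 = {3, 6}  B6 = {1, 3}
Tree: B1–B2, B1–B3, B2–B4, B1–B5, B5–B6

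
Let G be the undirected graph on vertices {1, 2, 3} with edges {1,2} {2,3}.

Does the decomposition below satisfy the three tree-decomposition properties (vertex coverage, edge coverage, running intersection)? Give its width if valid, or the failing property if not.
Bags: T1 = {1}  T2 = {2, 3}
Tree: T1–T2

A tree decomposition must satisfy three properties: every vertex lies in some bag; for every edge, both endpoints lie together in some bag; and for every vertex, the bags containing it form a connected subtree. Here edge (2,1) lies in no bag, so the decomposition is invalid.

No — edge (2,1) lies in no bag.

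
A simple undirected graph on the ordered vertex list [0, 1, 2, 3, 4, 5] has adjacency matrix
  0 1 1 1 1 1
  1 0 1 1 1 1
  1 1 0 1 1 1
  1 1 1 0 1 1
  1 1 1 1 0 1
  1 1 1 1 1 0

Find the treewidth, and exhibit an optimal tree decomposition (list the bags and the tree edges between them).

Treewidth 5.
One such decomposition:
Bags: B1 = {0, 1, 2, 3, 4, 5}
Tree: (single bag)

A single bag containing all 6 vertices is trivially a valid decomposition of width 5. On the other hand G contains the 6-clique {0, 1, 2, 3, 4, 5}. A clique must lie in a single bag of any decomposition, so no decomposition can have width below 5. Hence tw(G) = 5 exactly.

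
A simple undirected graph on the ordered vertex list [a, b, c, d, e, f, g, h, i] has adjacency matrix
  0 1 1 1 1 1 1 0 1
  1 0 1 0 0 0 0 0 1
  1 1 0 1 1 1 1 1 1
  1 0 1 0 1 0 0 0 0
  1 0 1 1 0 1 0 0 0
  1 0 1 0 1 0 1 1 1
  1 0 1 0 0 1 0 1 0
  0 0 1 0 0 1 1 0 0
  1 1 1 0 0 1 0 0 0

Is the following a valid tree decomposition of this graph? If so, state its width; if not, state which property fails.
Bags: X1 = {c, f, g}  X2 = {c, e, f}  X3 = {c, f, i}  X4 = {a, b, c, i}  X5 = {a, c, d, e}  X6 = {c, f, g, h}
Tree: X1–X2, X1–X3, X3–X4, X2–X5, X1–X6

A tree decomposition must satisfy three properties: every vertex lies in some bag; for every edge, both endpoints lie together in some bag; and for every vertex, the bags containing it form a connected subtree. Here edge (a,f) lies in no bag, so the decomposition is invalid.

No — edge (a,f) lies in no bag.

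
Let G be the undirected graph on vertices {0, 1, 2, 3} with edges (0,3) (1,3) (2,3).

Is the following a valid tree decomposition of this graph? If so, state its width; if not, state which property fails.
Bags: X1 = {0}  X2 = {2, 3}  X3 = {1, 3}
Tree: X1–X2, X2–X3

A tree decomposition must satisfy three properties: every vertex lies in some bag; for every edge, both endpoints lie together in some bag; and for every vertex, the bags containing it form a connected subtree. Here edge (3,0) lies in no bag, so the decomposition is invalid.

No — edge (3,0) lies in no bag.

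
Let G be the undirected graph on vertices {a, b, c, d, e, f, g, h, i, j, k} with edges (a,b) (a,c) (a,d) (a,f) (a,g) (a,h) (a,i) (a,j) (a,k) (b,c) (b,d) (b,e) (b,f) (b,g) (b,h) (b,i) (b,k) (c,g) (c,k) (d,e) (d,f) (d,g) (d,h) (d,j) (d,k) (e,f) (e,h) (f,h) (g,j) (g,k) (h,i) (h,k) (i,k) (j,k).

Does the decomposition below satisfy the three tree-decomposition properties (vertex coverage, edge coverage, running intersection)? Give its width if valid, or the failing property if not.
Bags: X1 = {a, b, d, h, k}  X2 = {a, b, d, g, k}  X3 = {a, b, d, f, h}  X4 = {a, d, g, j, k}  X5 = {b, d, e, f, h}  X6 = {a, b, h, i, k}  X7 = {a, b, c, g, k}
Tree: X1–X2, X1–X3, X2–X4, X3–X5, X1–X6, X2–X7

Yes; width 4.

Vertex coverage: the bags together contain {a, b, c, d, e, f, g, h, i, j, k}, the full vertex set. Edge coverage: each edge of G has both endpoints in at least one bag. Running intersection: for every vertex, the bags containing it form a connected subtree. All three properties hold, so this is a valid tree decomposition of width max|bag| − 1 = 4, and hence tw(G) ≤ 4.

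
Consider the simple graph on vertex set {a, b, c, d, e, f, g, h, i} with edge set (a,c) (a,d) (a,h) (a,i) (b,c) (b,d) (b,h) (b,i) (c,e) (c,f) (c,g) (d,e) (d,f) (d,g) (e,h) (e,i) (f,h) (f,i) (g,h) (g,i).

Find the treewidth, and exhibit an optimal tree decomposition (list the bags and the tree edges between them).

Each bag holds 5 vertices, so the decomposition has width 4, which upper-bounds the treewidth. For the lower bound: the 5 vertex sets {f,i}, {d,g}, {a,h}, {c}, {e} are disjoint, each induces a connected subgraph, and every pair is joined by at least one edge of G. Contracting each set to a single vertex therefore yields K_{5} as a minor, and since treewidth is minor-monotone, tw(G) ≥ tw(K_{5}) = 4. The upper and lower bounds meet at 4, so that is the treewidth.

Treewidth 4.
Bags: B1 = {c, d, f, h, i}  B2 = {c, d, g, h, i}  B3 = {a, c, d, h, i}  B4 = {c, d, e, h, i}  B5 = {b, c, d, h, i}
Tree: B1–B2, B2–B3, B3–B4, B4–B5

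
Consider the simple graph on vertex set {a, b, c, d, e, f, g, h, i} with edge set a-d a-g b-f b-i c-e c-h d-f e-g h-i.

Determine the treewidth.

2

A width-2 tree decomposition is:
Bags: B1 = {a, d, f}  B2 = {a, f, g}  B3 = {e, f, g}  B4 = {c, e, f}  B5 = {c, f, h}  B6 = {f, h, i}  B7 = {b, f, i}
Tree: B1–B2, B2–B3, B3–B4, B4–B5, B5–B6, B6–B7
Every bag has size at most 3, so the width is 3 − 1 = 2 and tw(G) ≤ 2. The edges f–d–a–g–e–c–h–i–b–f form a cycle, so G is not a tree and its treewidth is at least 2. The upper and lower bounds meet at 2, so that is the treewidth.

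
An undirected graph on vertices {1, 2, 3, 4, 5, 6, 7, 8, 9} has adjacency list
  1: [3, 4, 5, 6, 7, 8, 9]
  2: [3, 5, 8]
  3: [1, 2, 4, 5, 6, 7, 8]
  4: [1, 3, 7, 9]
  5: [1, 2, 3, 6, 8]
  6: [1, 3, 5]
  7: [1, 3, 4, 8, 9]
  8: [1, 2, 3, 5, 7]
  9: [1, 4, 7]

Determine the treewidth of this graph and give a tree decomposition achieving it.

Treewidth 3.
One optimal decomposition is:
Bags: B1 = {1, 3, 5, 8}  B2 = {1, 3, 7, 8}  B3 = {1, 3, 4, 7}  B4 = {1, 3, 5, 6}  B5 = {2, 3, 5, 8}  B6 = {1, 4, 7, 9}
Tree: B1–B2, B2–B3, B1–B4, B1–B5, B3–B6

Each bag holds 4 vertices, so the decomposition has width 3, which upper-bounds the treewidth. Conversely, {1, 4, 7, 9} is a clique of size 4, and the vertices of any clique must share a bag in every tree decomposition; so some bag has ≥ 4 vertices and tw(G) ≥ 3. Therefore the treewidth is 3.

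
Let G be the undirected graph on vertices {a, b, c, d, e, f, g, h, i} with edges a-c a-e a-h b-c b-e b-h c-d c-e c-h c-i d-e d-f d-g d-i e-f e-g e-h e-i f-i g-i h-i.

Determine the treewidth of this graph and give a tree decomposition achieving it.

Treewidth 3.
Bags: B1 = {b, c, e, h}  B2 = {c, e, h, i}  B3 = {c, d, e, i}  B4 = {d, e, f, i}  B5 = {a, c, e, h}  B6 = {d, e, g, i}
Tree: B1–B2, B2–B3, B3–B4, B1–B5, B3–B6

The largest bag has 4 vertices, giving width 3; this decomposition certifies tw(G) ≤ 3. On the other hand G contains the 4-clique {a, c, e, h}. A clique must lie in a single bag of any decomposition, so no decomposition can have width below 3. Combining the bounds, tw(G) = 3.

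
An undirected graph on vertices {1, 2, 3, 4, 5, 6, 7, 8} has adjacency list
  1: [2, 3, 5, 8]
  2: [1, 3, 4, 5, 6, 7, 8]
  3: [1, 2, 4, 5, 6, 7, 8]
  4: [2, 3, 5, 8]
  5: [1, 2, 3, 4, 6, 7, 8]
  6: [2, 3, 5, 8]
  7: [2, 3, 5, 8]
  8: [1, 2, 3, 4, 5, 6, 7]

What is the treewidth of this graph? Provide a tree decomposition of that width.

Treewidth 4.
Bags: B1 = {2, 3, 5, 6, 8}  B2 = {2, 3, 4, 5, 8}  B3 = {1, 2, 3, 5, 8}  B4 = {2, 3, 5, 7, 8}
Tree: B1–B2, B2–B3, B3–B4

The largest bag has 5 vertices, giving width 4; this decomposition certifies tw(G) ≤ 4. For the lower bound, the 5 vertices {1, 2, 3, 5, 8} are pairwise adjacent, and any tree decomposition puts a clique entirely inside one bag — forcing width ≥ 4. The upper and lower bounds meet at 4, so that is the treewidth.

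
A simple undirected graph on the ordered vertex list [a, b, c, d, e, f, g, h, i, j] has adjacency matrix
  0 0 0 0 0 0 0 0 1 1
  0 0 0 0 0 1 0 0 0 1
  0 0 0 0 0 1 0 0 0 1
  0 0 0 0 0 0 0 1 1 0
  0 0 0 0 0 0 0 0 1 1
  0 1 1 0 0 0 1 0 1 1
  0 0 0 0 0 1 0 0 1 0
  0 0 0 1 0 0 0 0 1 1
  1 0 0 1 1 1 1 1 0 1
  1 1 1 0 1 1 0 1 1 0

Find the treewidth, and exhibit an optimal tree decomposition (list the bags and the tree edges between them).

Every bag has size at most 3, so the width is 3 − 1 = 2 and tw(G) ≤ 2. On the other hand G contains the 3-clique {c, f, j}. A clique must lie in a single bag of any decomposition, so no decomposition can have width below 2. The upper and lower bounds meet at 2, so that is the treewidth.

Treewidth 2.
One optimal decomposition is:
Bags: B1 = {f, g, i}  B2 = {f, i, j}  B3 = {h, i, j}  B4 = {c, f, j}  B5 = {a, i, j}  B6 = {b, f, j}  B7 = {d, h, i}  B8 = {e, i, j}
Tree: B1–B2, B2–B3, B2–B4, B3–B5, B4–B6, B3–B7, B5–B8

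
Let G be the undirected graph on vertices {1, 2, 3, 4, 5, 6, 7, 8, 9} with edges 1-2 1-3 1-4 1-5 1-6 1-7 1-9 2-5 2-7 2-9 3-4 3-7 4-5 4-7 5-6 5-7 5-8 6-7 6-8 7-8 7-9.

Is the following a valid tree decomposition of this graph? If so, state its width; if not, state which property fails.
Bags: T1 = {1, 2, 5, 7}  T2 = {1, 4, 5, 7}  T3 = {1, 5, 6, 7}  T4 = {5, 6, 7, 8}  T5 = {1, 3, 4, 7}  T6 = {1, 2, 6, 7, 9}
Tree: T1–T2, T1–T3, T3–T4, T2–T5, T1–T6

A tree decomposition must satisfy three properties: every vertex lies in some bag; for every edge, both endpoints lie together in some bag; and for every vertex, the bags containing it form a connected subtree. Here bags containing vertex 6 are not connected in the tree, so the decomposition is invalid.

No — bags containing vertex 6 are not connected in the tree.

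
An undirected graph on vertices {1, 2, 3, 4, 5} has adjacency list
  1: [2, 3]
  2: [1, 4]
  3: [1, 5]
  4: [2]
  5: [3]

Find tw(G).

A width-1 tree decomposition is:
Bags: B1 = {3, 5}  B2 = {1, 3}  B3 = {1, 2}  B4 = {2, 4}
Tree: B1–B2, B2–B3, B3–B4
Each bag holds 2 vertices, so the decomposition has width 1, which upper-bounds the treewidth. Any graph with an edge has treewidth ≥ 1, and G has the edge 5–3. Hence tw(G) = 1 exactly.

1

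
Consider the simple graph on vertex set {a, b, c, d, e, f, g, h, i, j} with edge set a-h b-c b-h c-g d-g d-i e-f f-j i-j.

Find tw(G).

A width-1 tree decomposition is:
Bags: B1 = {a, h}  B2 = {b, h}  B3 = {b, c}  B4 = {c, g}  B5 = {d, g}  B6 = {d, i}  B7 = {i, j}  B8 = {f, j}  B9 = {e, f}
Tree: B1–B2, B2–B3, B3–B4, B4–B5, B5–B6, B6–B7, B7–B8, B8–B9
The largest bag has 2 vertices, giving width 1; this decomposition certifies tw(G) ≤ 1. Since G has at least one edge (e.g. a–h), it is not an edgeless graph, so tw(G) ≥ 1. Combining the bounds, tw(G) = 1.

1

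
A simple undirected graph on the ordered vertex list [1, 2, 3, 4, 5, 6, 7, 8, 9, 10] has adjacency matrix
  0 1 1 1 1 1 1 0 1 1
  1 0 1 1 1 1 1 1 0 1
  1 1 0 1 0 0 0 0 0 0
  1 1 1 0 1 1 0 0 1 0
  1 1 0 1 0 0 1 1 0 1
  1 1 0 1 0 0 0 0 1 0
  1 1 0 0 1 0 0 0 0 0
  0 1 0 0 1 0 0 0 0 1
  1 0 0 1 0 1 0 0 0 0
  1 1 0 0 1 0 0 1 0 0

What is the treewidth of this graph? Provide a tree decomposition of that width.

The largest bag has 4 vertices, giving width 3; this decomposition certifies tw(G) ≤ 3. For the lower bound, the 4 vertices {2, 5, 8, 10} are pairwise adjacent, and any tree decomposition puts a clique entirely inside one bag — forcing width ≥ 3. The upper and lower bounds meet at 3, so that is the treewidth.

Treewidth 3.
One optimal decomposition is:
Bags: B1 = {1, 2, 4, 5}  B2 = {1, 2, 5, 10}  B3 = {2, 5, 8, 10}  B4 = {1, 2, 4, 6}  B5 = {1, 2, 5, 7}  B6 = {1, 2, 3, 4}  B7 = {1, 4, 6, 9}
Tree: B1–B2, B2–B3, B1–B4, B1–B5, B1–B6, B4–B7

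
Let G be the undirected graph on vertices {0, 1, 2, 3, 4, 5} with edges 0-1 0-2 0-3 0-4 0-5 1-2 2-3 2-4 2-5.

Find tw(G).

2

A width-2 tree decomposition is:
Bags: B1 = {0, 2, 3}  B2 = {0, 2, 4}  B3 = {0, 2, 5}  B4 = {0, 1, 2}
Tree: B1–B2, B2–B3, B3–B4
Every bag has size at most 3, so the width is 3 − 1 = 2 and tw(G) ≤ 2. On the other hand G contains the 3-clique {0, 1, 2}. A clique must lie in a single bag of any decomposition, so no decomposition can have width below 2. Combining the bounds, tw(G) = 2.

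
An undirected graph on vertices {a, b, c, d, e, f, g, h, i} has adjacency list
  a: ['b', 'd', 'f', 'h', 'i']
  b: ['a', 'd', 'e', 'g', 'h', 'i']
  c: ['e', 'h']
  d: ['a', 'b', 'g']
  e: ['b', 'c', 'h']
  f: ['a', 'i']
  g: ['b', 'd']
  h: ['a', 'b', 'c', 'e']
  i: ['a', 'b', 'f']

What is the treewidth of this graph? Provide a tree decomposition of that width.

Treewidth 2.
One optimal decomposition is:
Bags: B1 = {a, b, h}  B2 = {b, e, h}  B3 = {a, b, i}  B4 = {a, b, d}  B5 = {c, e, h}  B6 = {b, d, g}  B7 = {a, f, i}
Tree: B1–B2, B1–B3, B3–B4, B2–B5, B4–B6, B3–B7

Each bag holds 3 vertices, so the decomposition has width 2, which upper-bounds the treewidth. On the other hand G contains the 3-clique {c, e, h}. A clique must lie in a single bag of any decomposition, so no decomposition can have width below 2. Therefore the treewidth is 2.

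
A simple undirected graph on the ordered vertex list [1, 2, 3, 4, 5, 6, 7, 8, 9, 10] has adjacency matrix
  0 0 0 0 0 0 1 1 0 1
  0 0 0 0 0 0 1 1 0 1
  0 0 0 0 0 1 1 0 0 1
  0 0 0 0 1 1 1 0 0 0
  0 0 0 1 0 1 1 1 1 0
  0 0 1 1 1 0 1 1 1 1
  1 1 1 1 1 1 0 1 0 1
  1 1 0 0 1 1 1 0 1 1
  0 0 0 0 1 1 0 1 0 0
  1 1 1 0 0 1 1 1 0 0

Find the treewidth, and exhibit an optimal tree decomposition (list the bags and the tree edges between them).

Treewidth 3.
Bags: B1 = {6, 7, 8, 10}  B2 = {1, 7, 8, 10}  B3 = {5, 6, 7, 8}  B4 = {5, 6, 8, 9}  B5 = {4, 5, 6, 7}  B6 = {3, 6, 7, 10}  B7 = {2, 7, 8, 10}
Tree: B1–B2, B1–B3, B3–B4, B3–B5, B1–B6, B1–B7

Each bag holds 4 vertices, so the decomposition has width 3, which upper-bounds the treewidth. On the other hand G contains the 4-clique {5, 6, 8, 9}. A clique must lie in a single bag of any decomposition, so no decomposition can have width below 3. Combining the bounds, tw(G) = 3.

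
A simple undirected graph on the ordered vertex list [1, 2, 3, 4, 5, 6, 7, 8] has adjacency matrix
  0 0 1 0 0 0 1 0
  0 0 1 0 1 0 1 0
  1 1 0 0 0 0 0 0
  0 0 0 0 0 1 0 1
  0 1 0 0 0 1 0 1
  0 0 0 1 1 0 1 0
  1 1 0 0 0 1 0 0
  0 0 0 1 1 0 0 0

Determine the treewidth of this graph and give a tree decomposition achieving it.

Each bag holds 3 vertices, so the decomposition has width 2, which upper-bounds the treewidth. The edges 1–3–2–7–1 form a cycle, so G is not a tree and its treewidth is at least 2. Therefore the treewidth is 2.

Treewidth 2.
One such decomposition:
Bags: B1 = {1, 3, 7}  B2 = {2, 3, 7}  B3 = {2, 6, 7}  B4 = {2, 5, 6}  B5 = {4, 5, 6}  B6 = {4, 5, 8}
Tree: B1–B2, B2–B3, B3–B4, B4–B5, B5–B6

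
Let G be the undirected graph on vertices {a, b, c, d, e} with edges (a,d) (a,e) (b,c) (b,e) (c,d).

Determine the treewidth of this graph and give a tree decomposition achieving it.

Treewidth 2.
One such decomposition:
Bags: B1 = {b, c, d}  B2 = {b, d, e}  B3 = {a, d, e}
Tree: B1–B2, B2–B3

Each bag holds 3 vertices, so the decomposition has width 2, which upper-bounds the treewidth. The edges d–c–b–e–a–d form a cycle, so G is not a tree and its treewidth is at least 2. The upper and lower bounds meet at 2, so that is the treewidth.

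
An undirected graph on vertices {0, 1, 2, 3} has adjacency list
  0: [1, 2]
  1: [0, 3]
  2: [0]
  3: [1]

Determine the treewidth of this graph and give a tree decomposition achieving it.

Treewidth 1.
One optimal decomposition is:
Bags: B1 = {1, 3}  B2 = {0, 1}  B3 = {0, 2}
Tree: B1–B2, B2–B3

Each bag holds 2 vertices, so the decomposition has width 1, which upper-bounds the treewidth. Any graph with an edge has treewidth ≥ 1, and G has the edge 3–1. The upper and lower bounds meet at 1, so that is the treewidth.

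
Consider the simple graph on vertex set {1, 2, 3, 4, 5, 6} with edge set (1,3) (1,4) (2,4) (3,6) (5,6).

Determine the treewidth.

A width-1 tree decomposition is:
Bags: B1 = {5, 6}  B2 = {3, 6}  B3 = {1, 3}  B4 = {1, 4}  B5 = {2, 4}
Tree: B1–B2, B2–B3, B3–B4, B4–B5
Each bag holds 2 vertices, so the decomposition has width 1, which upper-bounds the treewidth. Since G has at least one edge (e.g. 5–6), it is not an edgeless graph, so tw(G) ≥ 1. Combining the bounds, tw(G) = 1.

1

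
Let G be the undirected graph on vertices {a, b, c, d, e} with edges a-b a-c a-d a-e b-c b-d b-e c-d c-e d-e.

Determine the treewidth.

4

A width-4 tree decomposition is:
Bags: B1 = {a, b, c, d, e}
Tree: (single bag)
With just one bag of size 5, the width is 5 − 1 = 4, so tw(G) ≤ 4. Conversely, {a, b, c, d, e} is a clique of size 5, and the vertices of any clique must share a bag in every tree decomposition; so some bag has ≥ 5 vertices and tw(G) ≥ 4. Therefore the treewidth is 4.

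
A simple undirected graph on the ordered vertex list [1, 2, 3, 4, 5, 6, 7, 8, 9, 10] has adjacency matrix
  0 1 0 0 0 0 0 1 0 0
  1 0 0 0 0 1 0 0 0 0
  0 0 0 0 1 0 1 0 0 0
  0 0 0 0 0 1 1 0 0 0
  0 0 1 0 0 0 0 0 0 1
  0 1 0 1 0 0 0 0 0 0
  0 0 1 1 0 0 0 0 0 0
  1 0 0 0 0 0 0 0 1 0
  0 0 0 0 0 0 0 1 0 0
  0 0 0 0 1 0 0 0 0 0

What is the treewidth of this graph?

1

A width-1 tree decomposition is:
Bags: B1 = {5, 10}  B2 = {3, 5}  B3 = {3, 7}  B4 = {4, 7}  B5 = {4, 6}  B6 = {2, 6}  B7 = {1, 2}  B8 = {1, 8}  B9 = {8, 9}
Tree: B1–B2, B2–B3, B3–B4, B4–B5, B5–B6, B6–B7, B7–B8, B8–B9
Each bag holds 2 vertices, so the decomposition has width 1, which upper-bounds the treewidth. Any graph with an edge has treewidth ≥ 1, and G has the edge 10–5. The upper and lower bounds meet at 1, so that is the treewidth.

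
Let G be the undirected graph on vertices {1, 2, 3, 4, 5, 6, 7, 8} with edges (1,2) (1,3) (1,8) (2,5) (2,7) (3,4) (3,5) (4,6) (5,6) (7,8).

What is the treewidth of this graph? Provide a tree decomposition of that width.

Every bag has size at most 3, so the width is 3 − 1 = 2 and tw(G) ≤ 2. For the lower bound, G contains the cycle 8–7–2–1–8, so G is not a forest; only forests have treewidth ≤ 1, hence tw(G) ≥ 2. The upper and lower bounds meet at 2, so that is the treewidth.

Treewidth 2.
One such decomposition:
Bags: B1 = {1, 7, 8}  B2 = {1, 2, 7}  B3 = {1, 2, 3}  B4 = {2, 3, 5}  B5 = {3, 4, 5}  B6 = {4, 5, 6}
Tree: B1–B2, B2–B3, B3–B4, B4–B5, B5–B6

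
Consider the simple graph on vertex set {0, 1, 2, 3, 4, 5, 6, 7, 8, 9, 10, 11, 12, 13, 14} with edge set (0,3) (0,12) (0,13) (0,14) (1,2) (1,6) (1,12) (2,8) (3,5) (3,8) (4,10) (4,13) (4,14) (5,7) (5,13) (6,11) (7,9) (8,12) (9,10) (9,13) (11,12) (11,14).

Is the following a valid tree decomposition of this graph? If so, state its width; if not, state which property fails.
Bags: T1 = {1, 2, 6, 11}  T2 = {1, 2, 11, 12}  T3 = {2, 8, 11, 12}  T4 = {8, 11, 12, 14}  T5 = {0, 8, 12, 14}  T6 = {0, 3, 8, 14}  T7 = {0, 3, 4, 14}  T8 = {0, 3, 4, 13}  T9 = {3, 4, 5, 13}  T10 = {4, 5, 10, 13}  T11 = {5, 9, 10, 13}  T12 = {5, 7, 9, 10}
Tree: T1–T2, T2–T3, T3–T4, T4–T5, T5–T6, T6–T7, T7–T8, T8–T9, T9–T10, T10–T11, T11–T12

Vertex coverage: the bags together contain {0, 1, 2, 3, 4, 5, 6, 7, 8, 9, 10, 11, 12, 13, 14}, the full vertex set. Edge coverage: each edge of G has both endpoints in at least one bag. Running intersection: for every vertex, the bags containing it form a connected subtree. All three properties hold, so this is a valid tree decomposition of width max|bag| − 1 = 3, and hence tw(G) ≤ 3.

Yes; width 3.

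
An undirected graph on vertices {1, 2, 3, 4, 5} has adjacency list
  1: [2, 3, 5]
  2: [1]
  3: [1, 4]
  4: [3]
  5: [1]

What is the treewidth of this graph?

A width-1 tree decomposition is:
Bags: B1 = {1, 3}  B2 = {3, 4}  B3 = {1, 2}  B4 = {1, 5}
Tree: B1–B2, B1–B3, B3–B4
Each bag holds 2 vertices, so the decomposition has width 1, which upper-bounds the treewidth. G has an edge, so its treewidth is at least 1. Hence tw(G) = 1 exactly.

1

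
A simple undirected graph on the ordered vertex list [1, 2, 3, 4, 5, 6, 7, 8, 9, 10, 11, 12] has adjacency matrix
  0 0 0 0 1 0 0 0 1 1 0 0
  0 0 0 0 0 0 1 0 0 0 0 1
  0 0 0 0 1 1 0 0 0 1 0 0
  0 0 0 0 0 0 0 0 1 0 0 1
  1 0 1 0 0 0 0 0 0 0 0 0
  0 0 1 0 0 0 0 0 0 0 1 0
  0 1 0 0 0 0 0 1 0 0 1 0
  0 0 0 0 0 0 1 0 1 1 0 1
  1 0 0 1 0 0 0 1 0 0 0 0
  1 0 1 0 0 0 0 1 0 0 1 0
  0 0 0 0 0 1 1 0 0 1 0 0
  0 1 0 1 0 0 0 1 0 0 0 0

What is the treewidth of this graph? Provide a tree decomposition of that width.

Every bag has size at most 4, so the width is 4 − 1 = 3 and tw(G) ≤ 3. For the lower bound: the 4 vertex sets {2,4,12}, {7}, {8}, {1,9,10,11} are disjoint, each induces a connected subgraph, and every pair is joined by at least one edge of G. Contracting each set to a single vertex therefore yields K_{4} as a minor, and since treewidth is minor-monotone, tw(G) ≥ tw(K_{4}) = 3. Therefore the treewidth is 3.

Treewidth 3.
One optimal decomposition is:
Bags: B1 = {2, 4, 7, 12}  B2 = {4, 7, 8, 12}  B3 = {4, 7, 8, 9}  B4 = {7, 8, 9, 11}  B5 = {8, 9, 10, 11}  B6 = {1, 9, 10, 11}  B7 = {1, 6, 10, 11}  B8 = {1, 3, 6, 10}  B9 = {1, 3, 5, 6}
Tree: B1–B2, B2–B3, B3–B4, B4–B5, B5–B6, B6–B7, B7–B8, B8–B9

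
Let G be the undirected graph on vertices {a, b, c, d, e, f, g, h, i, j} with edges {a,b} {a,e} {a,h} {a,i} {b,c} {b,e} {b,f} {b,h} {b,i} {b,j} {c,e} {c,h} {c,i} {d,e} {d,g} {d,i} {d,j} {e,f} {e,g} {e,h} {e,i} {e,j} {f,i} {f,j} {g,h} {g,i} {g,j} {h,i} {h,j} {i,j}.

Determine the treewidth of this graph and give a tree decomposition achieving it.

Each bag holds 5 vertices, so the decomposition has width 4, which upper-bounds the treewidth. Conversely, {d, e, g, i, j} is a clique of size 5, and the vertices of any clique must share a bag in every tree decomposition; so some bag has ≥ 5 vertices and tw(G) ≥ 4. The upper and lower bounds meet at 4, so that is the treewidth.

Treewidth 4.
One optimal decomposition is:
Bags: B1 = {b, e, h, i, j}  B2 = {a, b, e, h, i}  B3 = {e, g, h, i, j}  B4 = {d, e, g, i, j}  B5 = {b, c, e, h, i}  B6 = {b, e, f, i, j}
Tree: B1–B2, B1–B3, B3–B4, B2–B5, B1–B6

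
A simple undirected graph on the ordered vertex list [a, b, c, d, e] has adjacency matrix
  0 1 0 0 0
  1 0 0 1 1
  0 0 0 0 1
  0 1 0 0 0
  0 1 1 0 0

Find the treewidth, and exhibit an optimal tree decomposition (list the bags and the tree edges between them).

The largest bag has 2 vertices, giving width 1; this decomposition certifies tw(G) ≤ 1. G has an edge, so its treewidth is at least 1. Combining the bounds, tw(G) = 1.

Treewidth 1.
Bags: B1 = {a, b}  B2 = {b, e}  B3 = {c, e}  B4 = {b, d}
Tree: B1–B2, B2–B3, B1–B4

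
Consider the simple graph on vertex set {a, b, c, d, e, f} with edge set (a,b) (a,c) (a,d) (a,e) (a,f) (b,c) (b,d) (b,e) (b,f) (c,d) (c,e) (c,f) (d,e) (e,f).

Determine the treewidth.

A width-4 tree decomposition is:
Bags: B1 = {a, b, c, d, e}  B2 = {a, b, c, e, f}
Tree: B1–B2
Every bag has size at most 5, so the width is 5 − 1 = 4 and tw(G) ≤ 4. Conversely, {a, b, c, d, e} is a clique of size 5, and the vertices of any clique must share a bag in every tree decomposition; so some bag has ≥ 5 vertices and tw(G) ≥ 4. Combining the bounds, tw(G) = 4.

4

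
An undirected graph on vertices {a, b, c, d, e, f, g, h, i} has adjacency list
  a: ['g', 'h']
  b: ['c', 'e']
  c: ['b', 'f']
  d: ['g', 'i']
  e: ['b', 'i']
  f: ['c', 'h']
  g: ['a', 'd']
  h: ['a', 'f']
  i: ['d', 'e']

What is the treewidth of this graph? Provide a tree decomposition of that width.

Treewidth 2.
One optimal decomposition is:
Bags: B1 = {b, e, i}  B2 = {b, d, i}  B3 = {b, d, g}  B4 = {a, b, g}  B5 = {a, b, h}  B6 = {b, f, h}  B7 = {b, c, f}
Tree: B1–B2, B2–B3, B3–B4, B4–B5, B5–B6, B6–B7

The largest bag has 3 vertices, giving width 2; this decomposition certifies tw(G) ≤ 2. Since b–e–i–d–g–a–h–f–c–b is a cycle in G, G is not acyclic. Forests are exactly the graphs of treewidth ≤ 1, so tw(G) ≥ 2. Hence tw(G) = 2 exactly.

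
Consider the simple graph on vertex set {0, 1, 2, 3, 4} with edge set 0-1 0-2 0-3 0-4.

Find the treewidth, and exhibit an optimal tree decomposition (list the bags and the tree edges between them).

The largest bag has 2 vertices, giving width 1; this decomposition certifies tw(G) ≤ 1. Any graph with an edge has treewidth ≥ 1, and G has the edge 0–2. The upper and lower bounds meet at 1, so that is the treewidth.

Treewidth 1.
Bags: B1 = {0, 2}  B2 = {0, 3}  B3 = {0, 4}  B4 = {0, 1}
Tree: B1–B2, B2–B3, B1–B4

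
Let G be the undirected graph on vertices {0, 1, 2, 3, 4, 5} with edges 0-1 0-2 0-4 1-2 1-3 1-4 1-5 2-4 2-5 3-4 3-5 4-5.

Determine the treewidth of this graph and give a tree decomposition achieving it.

Treewidth 3.
One such decomposition:
Bags: B1 = {1, 2, 4, 5}  B2 = {0, 1, 2, 4}  B3 = {1, 3, 4, 5}
Tree: B1–B2, B1–B3

Every bag has size at most 4, so the width is 4 − 1 = 3 and tw(G) ≤ 3. On the other hand G contains the 4-clique {0, 1, 2, 4}. A clique must lie in a single bag of any decomposition, so no decomposition can have width below 3. The upper and lower bounds meet at 3, so that is the treewidth.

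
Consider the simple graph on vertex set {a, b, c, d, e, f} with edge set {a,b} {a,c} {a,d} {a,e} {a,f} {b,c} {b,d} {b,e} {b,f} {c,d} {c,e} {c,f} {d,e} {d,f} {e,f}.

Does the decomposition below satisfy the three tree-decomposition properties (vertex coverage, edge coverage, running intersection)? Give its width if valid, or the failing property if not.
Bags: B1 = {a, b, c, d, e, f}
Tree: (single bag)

Yes; width 5.

Every vertex of G appears in some bag (union = {a, b, c, d, e, f}); every edge is covered by a bag; and for each vertex v the set of bags containing v is connected in the bag tree. The decomposition is therefore valid. The largest bag has 6 vertices, so the width is 5.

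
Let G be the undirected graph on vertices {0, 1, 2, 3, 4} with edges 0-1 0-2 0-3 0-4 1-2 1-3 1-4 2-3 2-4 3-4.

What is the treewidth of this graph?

A width-4 tree decomposition is:
Bags: B1 = {0, 1, 2, 3, 4}
Tree: (single bag)
With just one bag of size 5, the width is 5 − 1 = 4, so tw(G) ≤ 4. Conversely, {0, 1, 2, 3, 4} is a clique of size 5, and the vertices of any clique must share a bag in every tree decomposition; so some bag has ≥ 5 vertices and tw(G) ≥ 4. The upper and lower bounds meet at 4, so that is the treewidth.

4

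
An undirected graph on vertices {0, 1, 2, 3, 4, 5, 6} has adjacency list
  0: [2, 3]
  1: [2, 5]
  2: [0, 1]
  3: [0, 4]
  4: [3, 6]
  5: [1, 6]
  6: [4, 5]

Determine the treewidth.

A width-2 tree decomposition is:
Bags: B1 = {0, 1, 2}  B2 = {0, 1, 3}  B3 = {1, 3, 4}  B4 = {1, 4, 6}  B5 = {1, 5, 6}
Tree: B1–B2, B2–B3, B3–B4, B4–B5
Each bag holds 3 vertices, so the decomposition has width 2, which upper-bounds the treewidth. Since 1–2–0–3–4–6–5–1 is a cycle in G, G is not acyclic. Forests are exactly the graphs of treewidth ≤ 1, so tw(G) ≥ 2. The upper and lower bounds meet at 2, so that is the treewidth.

2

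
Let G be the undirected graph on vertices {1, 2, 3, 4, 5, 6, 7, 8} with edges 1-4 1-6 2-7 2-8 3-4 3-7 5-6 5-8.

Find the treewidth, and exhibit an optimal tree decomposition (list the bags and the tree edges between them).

Treewidth 2.
One such decomposition:
Bags: B1 = {3, 4, 7}  B2 = {1, 4, 7}  B3 = {1, 6, 7}  B4 = {5, 6, 7}  B5 = {5, 7, 8}  B6 = {2, 7, 8}
Tree: B1–B2, B2–B3, B3–B4, B4–B5, B5–B6

Every bag has size at most 3, so the width is 3 − 1 = 2 and tw(G) ≤ 2. Since 7–3–4–1–6–5–8–2–7 is a cycle in G, G is not acyclic. Forests are exactly the graphs of treewidth ≤ 1, so tw(G) ≥ 2. Combining the bounds, tw(G) = 2.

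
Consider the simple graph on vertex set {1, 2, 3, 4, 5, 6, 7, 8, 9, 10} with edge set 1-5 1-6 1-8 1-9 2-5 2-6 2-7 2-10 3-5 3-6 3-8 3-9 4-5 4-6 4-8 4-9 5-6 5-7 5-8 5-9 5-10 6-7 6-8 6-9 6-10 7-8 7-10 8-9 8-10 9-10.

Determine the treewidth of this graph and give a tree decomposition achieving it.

The largest bag has 5 vertices, giving width 4; this decomposition certifies tw(G) ≤ 4. For the lower bound, the 5 vertices {1, 5, 6, 8, 9} are pairwise adjacent, and any tree decomposition puts a clique entirely inside one bag — forcing width ≥ 4. Hence tw(G) = 4 exactly.

Treewidth 4.
One optimal decomposition is:
Bags: B1 = {5, 6, 8, 9, 10}  B2 = {5, 6, 7, 8, 10}  B3 = {3, 5, 6, 8, 9}  B4 = {2, 5, 6, 7, 10}  B5 = {4, 5, 6, 8, 9}  B6 = {1, 5, 6, 8, 9}
Tree: B1–B2, B1–B3, B2–B4, B3–B5, B3–B6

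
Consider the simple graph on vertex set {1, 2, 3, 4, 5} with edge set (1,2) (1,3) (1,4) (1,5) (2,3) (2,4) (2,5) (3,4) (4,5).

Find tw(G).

A width-3 tree decomposition is:
Bags: B1 = {1, 2, 4, 5}  B2 = {1, 2, 3, 4}
Tree: B1–B2
Each bag holds 4 vertices, so the decomposition has width 3, which upper-bounds the treewidth. On the other hand G contains the 4-clique {1, 2, 3, 4}. A clique must lie in a single bag of any decomposition, so no decomposition can have width below 3. The upper and lower bounds meet at 3, so that is the treewidth.

3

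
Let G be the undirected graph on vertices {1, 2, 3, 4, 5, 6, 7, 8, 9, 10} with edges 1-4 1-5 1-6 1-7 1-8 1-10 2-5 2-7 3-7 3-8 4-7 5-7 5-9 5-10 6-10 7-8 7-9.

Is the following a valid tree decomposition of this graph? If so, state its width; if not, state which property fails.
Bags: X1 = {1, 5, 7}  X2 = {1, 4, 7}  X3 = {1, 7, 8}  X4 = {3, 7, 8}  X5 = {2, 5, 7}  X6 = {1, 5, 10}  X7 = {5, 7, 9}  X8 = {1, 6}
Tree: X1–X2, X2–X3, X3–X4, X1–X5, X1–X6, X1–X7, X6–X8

A tree decomposition must satisfy three properties: every vertex lies in some bag; for every edge, both endpoints lie together in some bag; and for every vertex, the bags containing it form a connected subtree. Here edge (10,6) lies in no bag, so the decomposition is invalid.

No — edge (10,6) lies in no bag.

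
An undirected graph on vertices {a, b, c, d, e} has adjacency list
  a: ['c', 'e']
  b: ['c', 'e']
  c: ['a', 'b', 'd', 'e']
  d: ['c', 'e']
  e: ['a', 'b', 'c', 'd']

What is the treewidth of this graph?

A width-2 tree decomposition is:
Bags: B1 = {a, c, e}  B2 = {c, d, e}  B3 = {b, c, e}
Tree: B1–B2, B2–B3
Each bag holds 3 vertices, so the decomposition has width 2, which upper-bounds the treewidth. Conversely, {c, d, e} is a clique of size 3, and the vertices of any clique must share a bag in every tree decomposition; so some bag has ≥ 3 vertices and tw(G) ≥ 2. Combining the bounds, tw(G) = 2.

2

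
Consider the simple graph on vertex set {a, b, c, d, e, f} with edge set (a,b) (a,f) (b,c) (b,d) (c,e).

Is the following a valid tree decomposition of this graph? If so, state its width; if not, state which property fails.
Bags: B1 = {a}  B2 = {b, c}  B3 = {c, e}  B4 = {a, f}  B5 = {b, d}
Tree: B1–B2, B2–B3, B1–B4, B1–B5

No — edge (b,a) lies in no bag.

A tree decomposition must satisfy three properties: every vertex lies in some bag; for every edge, both endpoints lie together in some bag; and for every vertex, the bags containing it form a connected subtree. Here edge (b,a) lies in no bag, so the decomposition is invalid.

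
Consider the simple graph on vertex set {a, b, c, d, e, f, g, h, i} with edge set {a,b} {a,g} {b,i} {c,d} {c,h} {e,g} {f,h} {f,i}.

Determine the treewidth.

1

A width-1 tree decomposition is:
Bags: B1 = {c, d}  B2 = {c, h}  B3 = {f, h}  B4 = {f, i}  B5 = {b, i}  B6 = {a, b}  B7 = {a, g}  B8 = {e, g}
Tree: B1–B2, B2–B3, B3–B4, B4–B5, B5–B6, B6–B7, B7–B8
The largest bag has 2 vertices, giving width 1; this decomposition certifies tw(G) ≤ 1. Since G has at least one edge (e.g. d–c), it is not an edgeless graph, so tw(G) ≥ 1. Therefore the treewidth is 1.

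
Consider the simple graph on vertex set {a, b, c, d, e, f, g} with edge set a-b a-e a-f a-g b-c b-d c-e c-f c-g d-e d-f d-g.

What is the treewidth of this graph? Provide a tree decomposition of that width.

Each bag holds 4 vertices, so the decomposition has width 3, which upper-bounds the treewidth. For the lower bound: the 4 vertex sets {d,f}, {a,b}, {c}, {g} are disjoint, each induces a connected subgraph, and every pair is joined by at least one edge of G. Contracting each set to a single vertex therefore yields K_{4} as a minor, and since treewidth is minor-monotone, tw(G) ≥ tw(K_{4}) = 3. Hence tw(G) = 3 exactly.

Treewidth 3.
One optimal decomposition is:
Bags: B1 = {a, c, d, f}  B2 = {a, b, c, d}  B3 = {a, c, d, g}  B4 = {a, c, d, e}
Tree: B1–B2, B2–B3, B3–B4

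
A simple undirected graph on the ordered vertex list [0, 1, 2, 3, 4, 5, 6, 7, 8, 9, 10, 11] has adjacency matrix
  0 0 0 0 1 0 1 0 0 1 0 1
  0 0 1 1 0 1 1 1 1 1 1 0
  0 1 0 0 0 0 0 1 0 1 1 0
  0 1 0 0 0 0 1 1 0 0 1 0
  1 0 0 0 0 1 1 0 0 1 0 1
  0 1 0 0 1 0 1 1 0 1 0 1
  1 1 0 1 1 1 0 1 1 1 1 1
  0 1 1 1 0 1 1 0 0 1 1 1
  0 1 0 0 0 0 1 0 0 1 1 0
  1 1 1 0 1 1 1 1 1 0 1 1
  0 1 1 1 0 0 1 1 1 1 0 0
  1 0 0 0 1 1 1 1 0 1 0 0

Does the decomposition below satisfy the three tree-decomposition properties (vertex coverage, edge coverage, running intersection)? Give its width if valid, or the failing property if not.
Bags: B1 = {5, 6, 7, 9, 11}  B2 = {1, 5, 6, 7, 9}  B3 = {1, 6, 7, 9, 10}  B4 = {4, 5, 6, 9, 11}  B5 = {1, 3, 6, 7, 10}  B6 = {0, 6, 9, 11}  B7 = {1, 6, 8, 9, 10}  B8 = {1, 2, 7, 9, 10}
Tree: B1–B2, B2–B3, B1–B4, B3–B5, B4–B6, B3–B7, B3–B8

No — edge (4,0) lies in no bag.

A tree decomposition must satisfy three properties: every vertex lies in some bag; for every edge, both endpoints lie together in some bag; and for every vertex, the bags containing it form a connected subtree. Here edge (4,0) lies in no bag, so the decomposition is invalid.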